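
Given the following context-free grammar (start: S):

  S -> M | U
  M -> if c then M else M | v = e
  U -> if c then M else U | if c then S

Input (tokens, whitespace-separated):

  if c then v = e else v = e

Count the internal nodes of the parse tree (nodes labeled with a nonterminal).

[S [M if c then [M v = e] else [M v = e]]]

4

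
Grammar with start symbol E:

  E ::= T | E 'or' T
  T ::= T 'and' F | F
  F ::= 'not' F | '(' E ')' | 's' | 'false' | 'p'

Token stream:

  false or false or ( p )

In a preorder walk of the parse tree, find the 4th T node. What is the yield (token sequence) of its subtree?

p

[E [E [E [T [F false]]] or [T [F false]]] or [T [F ( [E [T [F p]]] )]]]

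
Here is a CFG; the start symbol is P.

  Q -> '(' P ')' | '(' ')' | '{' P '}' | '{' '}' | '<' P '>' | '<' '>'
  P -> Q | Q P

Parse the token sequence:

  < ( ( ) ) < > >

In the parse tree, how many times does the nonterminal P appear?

[P [Q < [P [Q ( [P [Q ( )]] )] [P [Q < >]]] >]]

4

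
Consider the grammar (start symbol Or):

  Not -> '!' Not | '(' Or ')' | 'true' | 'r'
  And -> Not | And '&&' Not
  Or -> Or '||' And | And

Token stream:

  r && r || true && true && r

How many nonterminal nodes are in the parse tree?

[Or [Or [And [And [Not r]] && [Not r]]] || [And [And [And [Not true]] && [Not true]] && [Not r]]]

12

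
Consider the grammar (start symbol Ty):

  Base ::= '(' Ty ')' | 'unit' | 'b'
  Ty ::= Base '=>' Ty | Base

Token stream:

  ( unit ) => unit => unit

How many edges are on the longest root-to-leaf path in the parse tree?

[Ty [Base ( [Ty [Base unit]] )] => [Ty [Base unit] => [Ty [Base unit]]]]

4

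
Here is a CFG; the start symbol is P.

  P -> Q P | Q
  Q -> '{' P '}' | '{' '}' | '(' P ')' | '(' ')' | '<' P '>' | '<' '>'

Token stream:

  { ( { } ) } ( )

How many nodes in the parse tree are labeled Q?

4

[P [Q { [P [Q ( [P [Q { }]] )]] }] [P [Q ( )]]]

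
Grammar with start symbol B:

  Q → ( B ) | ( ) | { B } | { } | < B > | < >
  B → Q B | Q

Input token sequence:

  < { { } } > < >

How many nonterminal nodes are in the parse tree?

[B [Q < [B [Q { [B [Q { }]] }]] >] [B [Q < >]]]

8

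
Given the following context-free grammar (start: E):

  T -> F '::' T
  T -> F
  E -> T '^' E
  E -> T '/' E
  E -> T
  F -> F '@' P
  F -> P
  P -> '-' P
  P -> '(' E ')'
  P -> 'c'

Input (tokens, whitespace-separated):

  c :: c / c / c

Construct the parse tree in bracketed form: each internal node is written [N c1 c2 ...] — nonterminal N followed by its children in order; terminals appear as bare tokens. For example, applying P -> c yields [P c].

[E [T [F [P c]] :: [T [F [P c]]]] / [E [T [F [P c]]] / [E [T [F [P c]]]]]]

E
T / E
F :: T / E
P :: T / E
c :: T / E
c :: F / E
c :: P / E
c :: c / E
c :: c / T / E
c :: c / F / E
c :: c / P / E
c :: c / c / E
c :: c / c / T
c :: c / c / F
c :: c / c / P
c :: c / c / c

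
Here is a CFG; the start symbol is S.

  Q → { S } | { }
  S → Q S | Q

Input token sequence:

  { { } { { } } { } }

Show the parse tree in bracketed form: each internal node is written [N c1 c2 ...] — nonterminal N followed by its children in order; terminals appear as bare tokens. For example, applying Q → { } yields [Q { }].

S
Q
{ S }
{ Q S }
{ { } S }
{ { } Q S }
{ { } { S } S }
{ { } { Q } S }
{ { } { { } } S }
{ { } { { } } Q }
{ { } { { } } { } }

[S [Q { [S [Q { }] [S [Q { [S [Q { }]] }] [S [Q { }]]]] }]]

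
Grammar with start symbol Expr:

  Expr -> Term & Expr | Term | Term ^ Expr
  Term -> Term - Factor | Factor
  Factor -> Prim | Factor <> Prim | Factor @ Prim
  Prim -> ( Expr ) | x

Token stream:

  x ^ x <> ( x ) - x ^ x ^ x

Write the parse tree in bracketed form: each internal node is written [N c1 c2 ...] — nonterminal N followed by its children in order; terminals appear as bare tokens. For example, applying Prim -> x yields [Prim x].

[Expr [Term [Factor [Prim x]]] ^ [Expr [Term [Term [Factor [Factor [Prim x]] <> [Prim ( [Expr [Term [Factor [Prim x]]]] )]]] - [Factor [Prim x]]] ^ [Expr [Term [Factor [Prim x]]] ^ [Expr [Term [Factor [Prim x]]]]]]]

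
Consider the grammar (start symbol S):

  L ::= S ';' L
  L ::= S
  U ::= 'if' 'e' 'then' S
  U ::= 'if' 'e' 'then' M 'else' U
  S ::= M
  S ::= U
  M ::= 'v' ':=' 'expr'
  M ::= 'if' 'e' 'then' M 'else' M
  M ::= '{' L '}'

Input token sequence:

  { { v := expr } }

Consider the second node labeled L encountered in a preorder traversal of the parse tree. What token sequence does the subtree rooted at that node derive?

[S [M { [L [S [M { [L [S [M v := expr]]] }]]] }]]

v := expr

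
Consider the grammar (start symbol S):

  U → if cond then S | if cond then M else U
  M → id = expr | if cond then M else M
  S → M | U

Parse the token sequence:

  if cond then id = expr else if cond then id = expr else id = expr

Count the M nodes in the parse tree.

5

[S [M if cond then [M id = expr] else [M if cond then [M id = expr] else [M id = expr]]]]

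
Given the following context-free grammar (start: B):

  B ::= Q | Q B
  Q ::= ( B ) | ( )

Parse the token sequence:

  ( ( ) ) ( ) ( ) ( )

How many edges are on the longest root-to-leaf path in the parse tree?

[B [Q ( [B [Q ( )]] )] [B [Q ( )] [B [Q ( )] [B [Q ( )]]]]]

5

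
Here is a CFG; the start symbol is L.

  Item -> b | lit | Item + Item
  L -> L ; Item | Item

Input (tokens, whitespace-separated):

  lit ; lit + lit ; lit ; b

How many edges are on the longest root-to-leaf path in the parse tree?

[L [L [L [L [Item lit]] ; [Item [Item lit] + [Item lit]]] ; [Item lit]] ; [Item b]]

5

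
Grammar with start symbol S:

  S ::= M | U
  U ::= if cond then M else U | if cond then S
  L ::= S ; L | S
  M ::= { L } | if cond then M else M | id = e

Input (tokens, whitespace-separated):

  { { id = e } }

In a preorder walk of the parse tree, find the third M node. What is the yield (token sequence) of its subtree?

[S [M { [L [S [M { [L [S [M id = e]]] }]]] }]]

id = e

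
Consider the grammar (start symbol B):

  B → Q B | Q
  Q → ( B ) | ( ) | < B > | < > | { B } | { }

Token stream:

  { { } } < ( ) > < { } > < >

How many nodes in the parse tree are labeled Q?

[B [Q { [B [Q { }]] }] [B [Q < [B [Q ( )]] >] [B [Q < [B [Q { }]] >] [B [Q < >]]]]]

7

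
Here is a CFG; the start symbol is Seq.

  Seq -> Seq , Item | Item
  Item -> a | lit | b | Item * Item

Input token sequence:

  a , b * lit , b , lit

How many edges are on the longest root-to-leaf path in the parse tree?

[Seq [Seq [Seq [Seq [Item a]] , [Item [Item b] * [Item lit]]] , [Item b]] , [Item lit]]

5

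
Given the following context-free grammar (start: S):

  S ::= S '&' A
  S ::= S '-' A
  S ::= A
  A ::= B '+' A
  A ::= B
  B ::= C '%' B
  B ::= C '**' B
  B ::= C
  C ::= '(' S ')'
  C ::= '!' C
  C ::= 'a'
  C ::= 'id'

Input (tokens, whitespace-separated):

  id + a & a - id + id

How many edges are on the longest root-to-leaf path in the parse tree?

7

[S [S [S [A [B [C id]] + [A [B [C a]]]]] & [A [B [C a]]]] - [A [B [C id]] + [A [B [C id]]]]]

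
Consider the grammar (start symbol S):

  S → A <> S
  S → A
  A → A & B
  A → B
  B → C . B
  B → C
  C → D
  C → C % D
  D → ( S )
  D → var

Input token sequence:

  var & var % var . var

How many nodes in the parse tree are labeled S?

1

[S [A [A [B [C [D var]]]] & [B [C [C [D var]] % [D var]] . [B [C [D var]]]]]]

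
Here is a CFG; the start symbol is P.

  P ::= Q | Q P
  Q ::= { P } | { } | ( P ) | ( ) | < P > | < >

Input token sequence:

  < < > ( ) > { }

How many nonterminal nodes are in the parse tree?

[P [Q < [P [Q < >] [P [Q ( )]]] >] [P [Q { }]]]

8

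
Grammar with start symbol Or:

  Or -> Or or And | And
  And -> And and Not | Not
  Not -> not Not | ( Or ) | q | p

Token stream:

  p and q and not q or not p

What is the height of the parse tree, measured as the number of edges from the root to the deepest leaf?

[Or [Or [And [And [And [Not p]] and [Not q]] and [Not not [Not q]]]] or [And [Not not [Not p]]]]

6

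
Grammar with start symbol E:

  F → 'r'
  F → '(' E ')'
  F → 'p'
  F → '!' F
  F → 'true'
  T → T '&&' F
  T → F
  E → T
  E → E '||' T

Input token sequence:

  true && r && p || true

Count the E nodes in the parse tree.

[E [E [T [T [T [F true]] && [F r]] && [F p]]] || [T [F true]]]

2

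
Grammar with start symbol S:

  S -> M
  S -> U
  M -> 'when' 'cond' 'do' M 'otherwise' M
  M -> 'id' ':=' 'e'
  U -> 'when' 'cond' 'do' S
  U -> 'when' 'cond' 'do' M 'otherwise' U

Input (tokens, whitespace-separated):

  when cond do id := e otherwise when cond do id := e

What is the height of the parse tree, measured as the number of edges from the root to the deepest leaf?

[S [U when cond do [M id := e] otherwise [U when cond do [S [M id := e]]]]]

5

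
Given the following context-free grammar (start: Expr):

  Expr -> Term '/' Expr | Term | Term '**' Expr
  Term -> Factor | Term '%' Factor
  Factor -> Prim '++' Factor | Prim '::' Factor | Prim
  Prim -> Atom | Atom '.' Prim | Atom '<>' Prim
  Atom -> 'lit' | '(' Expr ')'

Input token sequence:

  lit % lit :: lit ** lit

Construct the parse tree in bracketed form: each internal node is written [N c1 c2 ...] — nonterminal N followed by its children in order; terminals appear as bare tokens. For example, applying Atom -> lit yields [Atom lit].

Expr
Term ** Expr
Term % Factor ** Expr
Factor % Factor ** Expr
Prim % Factor ** Expr
Atom % Factor ** Expr
lit % Factor ** Expr
lit % Prim :: Factor ** Expr
lit % Atom :: Factor ** Expr
lit % lit :: Factor ** Expr
lit % lit :: Prim ** Expr
lit % lit :: Atom ** Expr
lit % lit :: lit ** Expr
lit % lit :: lit ** Term
lit % lit :: lit ** Factor
lit % lit :: lit ** Prim
lit % lit :: lit ** Atom
lit % lit :: lit ** lit

[Expr [Term [Term [Factor [Prim [Atom lit]]]] % [Factor [Prim [Atom lit]] :: [Factor [Prim [Atom lit]]]]] ** [Expr [Term [Factor [Prim [Atom lit]]]]]]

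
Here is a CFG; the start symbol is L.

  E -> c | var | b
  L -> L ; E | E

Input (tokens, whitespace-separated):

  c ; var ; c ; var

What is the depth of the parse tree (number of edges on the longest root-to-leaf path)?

[L [L [L [L [E c]] ; [E var]] ; [E c]] ; [E var]]

5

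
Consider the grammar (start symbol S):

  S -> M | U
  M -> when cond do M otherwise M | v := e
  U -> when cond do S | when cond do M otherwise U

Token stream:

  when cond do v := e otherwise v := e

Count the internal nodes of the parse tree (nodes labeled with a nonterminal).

[S [M when cond do [M v := e] otherwise [M v := e]]]

4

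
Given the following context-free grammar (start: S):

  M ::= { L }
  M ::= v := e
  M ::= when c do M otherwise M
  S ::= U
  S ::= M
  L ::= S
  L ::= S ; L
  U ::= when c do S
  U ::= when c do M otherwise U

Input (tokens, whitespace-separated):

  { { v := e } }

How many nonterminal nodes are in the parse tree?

[S [M { [L [S [M { [L [S [M v := e]]] }]]] }]]

8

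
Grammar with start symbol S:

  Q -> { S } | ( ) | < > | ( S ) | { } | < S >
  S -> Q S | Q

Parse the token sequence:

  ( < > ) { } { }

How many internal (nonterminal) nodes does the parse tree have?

8

[S [Q ( [S [Q < >]] )] [S [Q { }] [S [Q { }]]]]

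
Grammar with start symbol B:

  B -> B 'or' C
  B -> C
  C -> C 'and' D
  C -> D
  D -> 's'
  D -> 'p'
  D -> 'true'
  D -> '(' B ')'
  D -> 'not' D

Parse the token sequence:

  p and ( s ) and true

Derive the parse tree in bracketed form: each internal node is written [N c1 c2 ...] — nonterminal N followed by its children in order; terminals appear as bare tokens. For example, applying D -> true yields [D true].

[B [C [C [C [D p]] and [D ( [B [C [D s]]] )]] and [D true]]]

B
C
C and D
C and D and D
D and D and D
p and D and D
p and ( B ) and D
p and ( C ) and D
p and ( D ) and D
p and ( s ) and D
p and ( s ) and true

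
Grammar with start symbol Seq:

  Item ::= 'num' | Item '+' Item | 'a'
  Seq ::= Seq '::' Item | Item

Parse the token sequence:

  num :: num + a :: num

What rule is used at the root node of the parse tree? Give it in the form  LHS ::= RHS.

Seq ::= Seq '::' Item

[Seq [Seq [Seq [Item num]] :: [Item [Item num] + [Item a]]] :: [Item num]]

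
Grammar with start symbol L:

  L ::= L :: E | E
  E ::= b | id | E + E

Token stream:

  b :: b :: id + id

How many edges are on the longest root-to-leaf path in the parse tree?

4

[L [L [L [E b]] :: [E b]] :: [E [E id] + [E id]]]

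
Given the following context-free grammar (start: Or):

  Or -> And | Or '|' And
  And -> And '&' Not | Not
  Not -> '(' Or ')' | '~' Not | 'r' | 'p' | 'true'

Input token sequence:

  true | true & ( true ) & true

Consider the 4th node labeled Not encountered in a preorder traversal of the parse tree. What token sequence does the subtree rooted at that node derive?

true

[Or [Or [And [Not true]]] | [And [And [And [Not true]] & [Not ( [Or [And [Not true]]] )]] & [Not true]]]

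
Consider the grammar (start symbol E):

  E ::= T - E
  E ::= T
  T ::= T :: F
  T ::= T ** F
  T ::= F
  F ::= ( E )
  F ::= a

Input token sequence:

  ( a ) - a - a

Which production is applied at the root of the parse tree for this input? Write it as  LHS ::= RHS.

E ::= T - E

[E [T [F ( [E [T [F a]]] )]] - [E [T [F a]] - [E [T [F a]]]]]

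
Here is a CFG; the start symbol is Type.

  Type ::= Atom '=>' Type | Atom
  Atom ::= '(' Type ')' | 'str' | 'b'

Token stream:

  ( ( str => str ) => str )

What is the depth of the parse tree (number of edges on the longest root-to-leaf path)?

[Type [Atom ( [Type [Atom ( [Type [Atom str] => [Type [Atom str]]] )] => [Type [Atom str]]] )]]

7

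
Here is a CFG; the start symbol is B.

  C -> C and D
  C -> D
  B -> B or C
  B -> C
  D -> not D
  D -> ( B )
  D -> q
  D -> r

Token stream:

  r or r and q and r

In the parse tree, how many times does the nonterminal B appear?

[B [B [C [D r]]] or [C [C [C [D r]] and [D q]] and [D r]]]

2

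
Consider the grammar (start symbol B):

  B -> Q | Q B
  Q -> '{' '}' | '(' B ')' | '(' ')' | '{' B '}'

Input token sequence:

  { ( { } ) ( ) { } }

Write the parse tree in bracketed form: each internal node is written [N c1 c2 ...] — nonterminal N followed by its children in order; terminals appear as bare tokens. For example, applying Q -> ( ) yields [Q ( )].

B
Q
{ B }
{ Q B }
{ ( B ) B }
{ ( Q ) B }
{ ( { } ) B }
{ ( { } ) Q B }
{ ( { } ) ( ) B }
{ ( { } ) ( ) Q }
{ ( { } ) ( ) { } }

[B [Q { [B [Q ( [B [Q { }]] )] [B [Q ( )] [B [Q { }]]]] }]]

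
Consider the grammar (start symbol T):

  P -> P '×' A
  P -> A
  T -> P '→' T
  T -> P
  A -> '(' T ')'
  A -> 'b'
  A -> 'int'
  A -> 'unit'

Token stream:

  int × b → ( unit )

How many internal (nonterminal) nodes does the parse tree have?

[T [P [P [A int]] × [A b]] → [T [P [A ( [T [P [A unit]]] )]]]]

11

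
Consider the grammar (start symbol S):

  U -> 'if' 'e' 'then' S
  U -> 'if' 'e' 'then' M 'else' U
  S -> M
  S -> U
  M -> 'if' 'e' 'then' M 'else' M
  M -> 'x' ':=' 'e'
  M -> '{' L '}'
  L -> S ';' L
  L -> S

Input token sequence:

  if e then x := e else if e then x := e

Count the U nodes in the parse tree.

2

[S [U if e then [M x := e] else [U if e then [S [M x := e]]]]]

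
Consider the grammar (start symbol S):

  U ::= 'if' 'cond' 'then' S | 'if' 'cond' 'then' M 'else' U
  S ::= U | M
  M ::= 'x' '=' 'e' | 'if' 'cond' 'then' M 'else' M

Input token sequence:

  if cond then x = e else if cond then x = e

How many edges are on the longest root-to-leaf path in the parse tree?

[S [U if cond then [M x = e] else [U if cond then [S [M x = e]]]]]

5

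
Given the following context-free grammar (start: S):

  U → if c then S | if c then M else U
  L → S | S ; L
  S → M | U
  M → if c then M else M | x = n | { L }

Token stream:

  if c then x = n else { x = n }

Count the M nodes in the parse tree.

[S [M if c then [M x = n] else [M { [L [S [M x = n]]] }]]]

4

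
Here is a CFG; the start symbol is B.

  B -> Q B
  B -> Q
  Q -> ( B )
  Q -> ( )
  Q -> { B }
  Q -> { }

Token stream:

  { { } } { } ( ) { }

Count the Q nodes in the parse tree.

[B [Q { [B [Q { }]] }] [B [Q { }] [B [Q ( )] [B [Q { }]]]]]

5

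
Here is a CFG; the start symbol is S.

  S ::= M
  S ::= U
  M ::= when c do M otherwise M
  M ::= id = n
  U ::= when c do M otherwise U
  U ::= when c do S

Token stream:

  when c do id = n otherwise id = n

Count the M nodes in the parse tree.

3

[S [M when c do [M id = n] otherwise [M id = n]]]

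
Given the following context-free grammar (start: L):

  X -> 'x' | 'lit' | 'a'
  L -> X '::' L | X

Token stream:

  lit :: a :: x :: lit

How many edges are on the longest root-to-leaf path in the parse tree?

5

[L [X lit] :: [L [X a] :: [L [X x] :: [L [X lit]]]]]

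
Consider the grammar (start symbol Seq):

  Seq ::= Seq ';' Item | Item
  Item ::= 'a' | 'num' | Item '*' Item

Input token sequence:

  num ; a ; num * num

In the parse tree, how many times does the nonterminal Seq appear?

[Seq [Seq [Seq [Item num]] ; [Item a]] ; [Item [Item num] * [Item num]]]

3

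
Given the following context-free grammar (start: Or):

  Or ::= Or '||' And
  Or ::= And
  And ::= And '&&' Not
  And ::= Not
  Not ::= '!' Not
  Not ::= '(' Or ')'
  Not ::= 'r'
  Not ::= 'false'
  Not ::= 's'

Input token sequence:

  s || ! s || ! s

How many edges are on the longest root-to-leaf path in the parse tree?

[Or [Or [Or [And [Not s]]] || [And [Not ! [Not s]]]] || [And [Not ! [Not s]]]]

5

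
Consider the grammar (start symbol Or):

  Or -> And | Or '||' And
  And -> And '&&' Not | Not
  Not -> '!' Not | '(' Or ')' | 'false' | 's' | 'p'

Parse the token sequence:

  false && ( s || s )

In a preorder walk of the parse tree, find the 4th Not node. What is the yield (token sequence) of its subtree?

[Or [And [And [Not false]] && [Not ( [Or [Or [And [Not s]]] || [And [Not s]]] )]]]

s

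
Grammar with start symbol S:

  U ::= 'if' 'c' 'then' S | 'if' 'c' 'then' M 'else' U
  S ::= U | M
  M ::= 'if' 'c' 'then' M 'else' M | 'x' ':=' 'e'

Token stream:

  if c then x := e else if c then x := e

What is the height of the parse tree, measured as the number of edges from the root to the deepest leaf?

5

[S [U if c then [M x := e] else [U if c then [S [M x := e]]]]]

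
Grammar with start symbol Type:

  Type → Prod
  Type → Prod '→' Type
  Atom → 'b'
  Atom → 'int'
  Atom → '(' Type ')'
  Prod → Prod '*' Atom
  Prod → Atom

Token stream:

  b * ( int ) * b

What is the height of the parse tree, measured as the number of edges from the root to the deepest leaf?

[Type [Prod [Prod [Prod [Atom b]] * [Atom ( [Type [Prod [Atom int]]] )]] * [Atom b]]]

7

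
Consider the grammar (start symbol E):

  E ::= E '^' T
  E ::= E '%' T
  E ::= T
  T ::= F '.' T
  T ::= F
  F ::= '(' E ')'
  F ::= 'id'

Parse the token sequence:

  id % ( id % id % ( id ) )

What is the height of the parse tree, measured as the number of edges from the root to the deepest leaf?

[E [E [T [F id]]] % [T [F ( [E [E [E [T [F id]]] % [T [F id]]] % [T [F ( [E [T [F id]]] )]]] )]]]

9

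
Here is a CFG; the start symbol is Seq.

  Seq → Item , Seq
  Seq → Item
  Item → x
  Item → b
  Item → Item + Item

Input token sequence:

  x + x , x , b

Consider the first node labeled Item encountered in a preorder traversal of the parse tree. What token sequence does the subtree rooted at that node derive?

[Seq [Item [Item x] + [Item x]] , [Seq [Item x] , [Seq [Item b]]]]

x + x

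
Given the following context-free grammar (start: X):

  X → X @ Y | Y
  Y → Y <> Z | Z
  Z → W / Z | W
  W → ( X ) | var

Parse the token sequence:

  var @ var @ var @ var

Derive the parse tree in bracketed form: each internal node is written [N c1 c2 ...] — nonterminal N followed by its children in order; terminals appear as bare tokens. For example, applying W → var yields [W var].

[X [X [X [X [Y [Z [W var]]]] @ [Y [Z [W var]]]] @ [Y [Z [W var]]]] @ [Y [Z [W var]]]]

X
X @ Y
X @ Y @ Y
X @ Y @ Y @ Y
Y @ Y @ Y @ Y
Z @ Y @ Y @ Y
W @ Y @ Y @ Y
var @ Y @ Y @ Y
var @ Z @ Y @ Y
var @ W @ Y @ Y
var @ var @ Y @ Y
var @ var @ Z @ Y
var @ var @ W @ Y
var @ var @ var @ Y
var @ var @ var @ Z
var @ var @ var @ W
var @ var @ var @ var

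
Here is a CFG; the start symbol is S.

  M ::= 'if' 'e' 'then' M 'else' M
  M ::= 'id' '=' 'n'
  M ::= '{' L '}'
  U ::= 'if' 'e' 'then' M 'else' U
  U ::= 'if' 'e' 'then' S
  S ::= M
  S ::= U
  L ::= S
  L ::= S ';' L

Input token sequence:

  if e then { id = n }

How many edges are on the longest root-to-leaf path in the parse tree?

7

[S [U if e then [S [M { [L [S [M id = n]]] }]]]]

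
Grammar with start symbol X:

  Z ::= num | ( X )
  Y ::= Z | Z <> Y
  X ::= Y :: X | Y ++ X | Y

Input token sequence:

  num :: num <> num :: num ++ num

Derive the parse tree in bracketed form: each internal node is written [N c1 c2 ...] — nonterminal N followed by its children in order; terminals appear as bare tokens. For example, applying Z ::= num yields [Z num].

X
Y :: X
Z :: X
num :: X
num :: Y :: X
num :: Z <> Y :: X
num :: num <> Y :: X
num :: num <> Z :: X
num :: num <> num :: X
num :: num <> num :: Y ++ X
num :: num <> num :: Z ++ X
num :: num <> num :: num ++ X
num :: num <> num :: num ++ Y
num :: num <> num :: num ++ Z
num :: num <> num :: num ++ num

[X [Y [Z num]] :: [X [Y [Z num] <> [Y [Z num]]] :: [X [Y [Z num]] ++ [X [Y [Z num]]]]]]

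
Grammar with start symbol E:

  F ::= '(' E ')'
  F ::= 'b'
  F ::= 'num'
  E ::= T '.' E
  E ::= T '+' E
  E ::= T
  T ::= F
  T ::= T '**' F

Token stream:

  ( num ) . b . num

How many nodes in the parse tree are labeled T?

4

[E [T [F ( [E [T [F num]]] )]] . [E [T [F b]] . [E [T [F num]]]]]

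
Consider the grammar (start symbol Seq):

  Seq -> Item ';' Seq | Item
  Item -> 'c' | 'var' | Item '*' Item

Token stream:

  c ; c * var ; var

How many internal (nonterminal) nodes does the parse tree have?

[Seq [Item c] ; [Seq [Item [Item c] * [Item var]] ; [Seq [Item var]]]]

8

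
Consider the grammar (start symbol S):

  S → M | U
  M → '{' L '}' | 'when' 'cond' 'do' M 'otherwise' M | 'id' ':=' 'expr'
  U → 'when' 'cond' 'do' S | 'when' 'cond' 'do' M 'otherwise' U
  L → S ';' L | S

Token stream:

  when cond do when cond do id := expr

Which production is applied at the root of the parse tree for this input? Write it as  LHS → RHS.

[S [U when cond do [S [U when cond do [S [M id := expr]]]]]]

S → U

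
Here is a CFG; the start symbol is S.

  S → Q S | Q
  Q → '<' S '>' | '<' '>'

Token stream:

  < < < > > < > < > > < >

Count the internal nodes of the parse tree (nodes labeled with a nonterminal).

12

[S [Q < [S [Q < [S [Q < >]] >] [S [Q < >] [S [Q < >]]]] >] [S [Q < >]]]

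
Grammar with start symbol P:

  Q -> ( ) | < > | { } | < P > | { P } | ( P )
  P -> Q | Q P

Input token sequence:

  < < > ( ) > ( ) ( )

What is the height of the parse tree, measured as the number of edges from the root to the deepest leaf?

[P [Q < [P [Q < >] [P [Q ( )]]] >] [P [Q ( )] [P [Q ( )]]]]

5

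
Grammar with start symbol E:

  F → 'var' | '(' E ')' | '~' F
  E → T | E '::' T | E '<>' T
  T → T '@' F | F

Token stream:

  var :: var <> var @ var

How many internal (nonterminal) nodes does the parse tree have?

11

[E [E [E [T [F var]]] :: [T [F var]]] <> [T [T [F var]] @ [F var]]]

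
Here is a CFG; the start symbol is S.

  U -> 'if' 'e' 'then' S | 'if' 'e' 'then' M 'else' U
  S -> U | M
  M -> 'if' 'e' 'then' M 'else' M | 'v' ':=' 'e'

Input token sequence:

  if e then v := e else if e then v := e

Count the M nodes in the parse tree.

2

[S [U if e then [M v := e] else [U if e then [S [M v := e]]]]]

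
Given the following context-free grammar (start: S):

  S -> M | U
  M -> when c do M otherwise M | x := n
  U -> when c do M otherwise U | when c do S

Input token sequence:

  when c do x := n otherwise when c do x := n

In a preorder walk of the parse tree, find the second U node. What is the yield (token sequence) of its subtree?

when c do x := n

[S [U when c do [M x := n] otherwise [U when c do [S [M x := n]]]]]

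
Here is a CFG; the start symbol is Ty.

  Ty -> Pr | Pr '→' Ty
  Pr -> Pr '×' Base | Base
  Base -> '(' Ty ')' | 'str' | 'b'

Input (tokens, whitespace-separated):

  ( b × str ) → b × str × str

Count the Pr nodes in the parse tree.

[Ty [Pr [Base ( [Ty [Pr [Pr [Base b]] × [Base str]]] )]] → [Ty [Pr [Pr [Pr [Base b]] × [Base str]] × [Base str]]]]

6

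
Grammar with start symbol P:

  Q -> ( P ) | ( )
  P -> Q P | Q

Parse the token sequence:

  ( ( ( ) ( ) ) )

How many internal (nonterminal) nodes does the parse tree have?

[P [Q ( [P [Q ( [P [Q ( )] [P [Q ( )]]] )]] )]]

8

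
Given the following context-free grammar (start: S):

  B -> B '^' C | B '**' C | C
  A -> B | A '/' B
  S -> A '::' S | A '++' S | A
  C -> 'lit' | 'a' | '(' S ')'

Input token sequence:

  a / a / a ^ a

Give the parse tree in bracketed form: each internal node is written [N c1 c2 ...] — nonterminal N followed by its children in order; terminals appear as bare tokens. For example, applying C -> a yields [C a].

[S [A [A [A [B [C a]]] / [B [C a]]] / [B [B [C a]] ^ [C a]]]]

S
A
A / B
A / B / B
B / B / B
C / B / B
a / B / B
a / C / B
a / a / B
a / a / B ^ C
a / a / C ^ C
a / a / a ^ C
a / a / a ^ a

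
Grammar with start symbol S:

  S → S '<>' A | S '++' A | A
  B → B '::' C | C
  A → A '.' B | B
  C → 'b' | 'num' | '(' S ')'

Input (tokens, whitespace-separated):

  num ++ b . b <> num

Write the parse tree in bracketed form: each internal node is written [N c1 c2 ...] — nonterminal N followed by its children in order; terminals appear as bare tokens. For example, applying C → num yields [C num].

S
S <> A
S ++ A <> A
A ++ A <> A
B ++ A <> A
C ++ A <> A
num ++ A <> A
num ++ A . B <> A
num ++ B . B <> A
num ++ C . B <> A
num ++ b . B <> A
num ++ b . C <> A
num ++ b . b <> A
num ++ b . b <> B
num ++ b . b <> C
num ++ b . b <> num

[S [S [S [A [B [C num]]]] ++ [A [A [B [C b]]] . [B [C b]]]] <> [A [B [C num]]]]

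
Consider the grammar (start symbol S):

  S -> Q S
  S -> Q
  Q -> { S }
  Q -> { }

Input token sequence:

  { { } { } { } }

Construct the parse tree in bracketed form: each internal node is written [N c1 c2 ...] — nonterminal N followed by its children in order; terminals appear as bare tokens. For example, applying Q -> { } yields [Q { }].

[S [Q { [S [Q { }] [S [Q { }] [S [Q { }]]]] }]]

S
Q
{ S }
{ Q S }
{ { } S }
{ { } Q S }
{ { } { } S }
{ { } { } Q }
{ { } { } { } }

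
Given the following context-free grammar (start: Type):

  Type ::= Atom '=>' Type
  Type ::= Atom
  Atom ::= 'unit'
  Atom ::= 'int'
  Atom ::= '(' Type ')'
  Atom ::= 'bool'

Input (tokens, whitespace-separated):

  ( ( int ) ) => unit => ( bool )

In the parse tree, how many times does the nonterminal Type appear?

6

[Type [Atom ( [Type [Atom ( [Type [Atom int]] )]] )] => [Type [Atom unit] => [Type [Atom ( [Type [Atom bool]] )]]]]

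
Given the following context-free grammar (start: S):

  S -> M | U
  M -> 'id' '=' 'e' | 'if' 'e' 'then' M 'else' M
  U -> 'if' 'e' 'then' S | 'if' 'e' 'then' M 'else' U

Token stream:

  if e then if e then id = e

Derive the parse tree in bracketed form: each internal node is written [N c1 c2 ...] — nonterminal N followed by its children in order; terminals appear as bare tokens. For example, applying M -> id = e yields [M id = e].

[S [U if e then [S [U if e then [S [M id = e]]]]]]

S
U
if e then S
if e then U
if e then if e then S
if e then if e then M
if e then if e then id = e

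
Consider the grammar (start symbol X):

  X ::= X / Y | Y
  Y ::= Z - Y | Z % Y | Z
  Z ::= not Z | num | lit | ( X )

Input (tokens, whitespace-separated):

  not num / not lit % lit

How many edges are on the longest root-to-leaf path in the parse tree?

[X [X [Y [Z not [Z num]]]] / [Y [Z not [Z lit]] % [Y [Z lit]]]]

5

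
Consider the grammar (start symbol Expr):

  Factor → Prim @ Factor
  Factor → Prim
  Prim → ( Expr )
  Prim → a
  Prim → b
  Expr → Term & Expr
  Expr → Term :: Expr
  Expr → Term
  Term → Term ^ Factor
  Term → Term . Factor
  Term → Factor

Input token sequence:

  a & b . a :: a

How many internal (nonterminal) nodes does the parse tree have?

15

[Expr [Term [Factor [Prim a]]] & [Expr [Term [Term [Factor [Prim b]]] . [Factor [Prim a]]] :: [Expr [Term [Factor [Prim a]]]]]]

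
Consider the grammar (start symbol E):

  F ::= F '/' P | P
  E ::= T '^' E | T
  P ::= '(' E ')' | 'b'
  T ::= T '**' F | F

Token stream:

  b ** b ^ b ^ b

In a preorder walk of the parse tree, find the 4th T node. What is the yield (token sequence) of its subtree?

[E [T [T [F [P b]]] ** [F [P b]]] ^ [E [T [F [P b]]] ^ [E [T [F [P b]]]]]]

b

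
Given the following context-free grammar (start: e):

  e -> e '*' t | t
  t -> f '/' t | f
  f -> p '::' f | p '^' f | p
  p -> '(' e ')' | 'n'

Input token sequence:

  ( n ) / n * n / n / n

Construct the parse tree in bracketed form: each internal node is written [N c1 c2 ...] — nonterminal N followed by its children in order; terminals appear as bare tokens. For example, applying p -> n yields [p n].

[e [e [t [f [p ( [e [t [f [p n]]]] )]] / [t [f [p n]]]]] * [t [f [p n]] / [t [f [p n]] / [t [f [p n]]]]]]

e
e * t
t * t
f / t * t
p / t * t
( e ) / t * t
( t ) / t * t
( f ) / t * t
( p ) / t * t
( n ) / t * t
( n ) / f * t
( n ) / p * t
( n ) / n * t
( n ) / n * f / t
( n ) / n * p / t
( n ) / n * n / t
( n ) / n * n / f / t
( n ) / n * n / p / t
( n ) / n * n / n / t
( n ) / n * n / n / f
( n ) / n * n / n / p
( n ) / n * n / n / n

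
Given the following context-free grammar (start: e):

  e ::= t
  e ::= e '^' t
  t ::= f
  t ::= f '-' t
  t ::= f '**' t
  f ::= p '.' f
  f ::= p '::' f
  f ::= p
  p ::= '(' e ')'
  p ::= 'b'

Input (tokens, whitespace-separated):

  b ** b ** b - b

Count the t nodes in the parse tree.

4

[e [t [f [p b]] ** [t [f [p b]] ** [t [f [p b]] - [t [f [p b]]]]]]]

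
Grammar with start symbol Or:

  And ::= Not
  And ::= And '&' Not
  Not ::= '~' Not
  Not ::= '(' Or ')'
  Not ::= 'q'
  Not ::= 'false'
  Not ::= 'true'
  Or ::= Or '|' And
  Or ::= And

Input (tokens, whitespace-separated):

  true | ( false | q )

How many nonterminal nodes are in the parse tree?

12

[Or [Or [And [Not true]]] | [And [Not ( [Or [Or [And [Not false]]] | [And [Not q]]] )]]]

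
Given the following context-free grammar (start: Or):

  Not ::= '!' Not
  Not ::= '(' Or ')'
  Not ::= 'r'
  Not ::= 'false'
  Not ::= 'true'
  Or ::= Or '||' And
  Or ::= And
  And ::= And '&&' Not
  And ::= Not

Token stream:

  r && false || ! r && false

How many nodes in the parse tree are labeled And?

[Or [Or [And [And [Not r]] && [Not false]]] || [And [And [Not ! [Not r]]] && [Not false]]]

4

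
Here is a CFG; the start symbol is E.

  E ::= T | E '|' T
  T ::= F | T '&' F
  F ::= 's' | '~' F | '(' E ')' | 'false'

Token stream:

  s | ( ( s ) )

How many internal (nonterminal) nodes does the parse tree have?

[E [E [T [F s]]] | [T [F ( [E [T [F ( [E [T [F s]]] )]]] )]]]

12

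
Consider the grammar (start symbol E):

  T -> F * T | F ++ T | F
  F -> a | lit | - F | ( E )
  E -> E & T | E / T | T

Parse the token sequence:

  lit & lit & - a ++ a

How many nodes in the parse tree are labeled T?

4

[E [E [E [T [F lit]]] & [T [F lit]]] & [T [F - [F a]] ++ [T [F a]]]]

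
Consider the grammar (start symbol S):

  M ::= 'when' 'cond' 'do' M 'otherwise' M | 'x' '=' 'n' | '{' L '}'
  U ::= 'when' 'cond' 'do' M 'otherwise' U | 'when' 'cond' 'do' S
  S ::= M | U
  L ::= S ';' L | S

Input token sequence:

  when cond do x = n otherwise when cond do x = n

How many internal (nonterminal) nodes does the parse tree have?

[S [U when cond do [M x = n] otherwise [U when cond do [S [M x = n]]]]]

6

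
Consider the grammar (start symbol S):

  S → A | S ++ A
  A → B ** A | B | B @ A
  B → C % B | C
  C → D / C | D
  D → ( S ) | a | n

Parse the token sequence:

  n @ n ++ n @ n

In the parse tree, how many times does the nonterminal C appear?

4

[S [S [A [B [C [D n]]] @ [A [B [C [D n]]]]]] ++ [A [B [C [D n]]] @ [A [B [C [D n]]]]]]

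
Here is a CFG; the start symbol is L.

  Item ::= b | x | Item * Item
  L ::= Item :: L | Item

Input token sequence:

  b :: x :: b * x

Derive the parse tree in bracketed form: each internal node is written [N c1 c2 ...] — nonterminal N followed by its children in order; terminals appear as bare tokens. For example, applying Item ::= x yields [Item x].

L
Item :: L
b :: L
b :: Item :: L
b :: x :: L
b :: x :: Item
b :: x :: Item * Item
b :: x :: b * Item
b :: x :: b * x

[L [Item b] :: [L [Item x] :: [L [Item [Item b] * [Item x]]]]]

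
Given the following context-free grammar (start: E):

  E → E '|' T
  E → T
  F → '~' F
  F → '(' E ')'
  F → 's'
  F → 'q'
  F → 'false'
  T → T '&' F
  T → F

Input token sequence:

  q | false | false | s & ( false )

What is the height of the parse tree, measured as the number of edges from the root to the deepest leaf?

6

[E [E [E [E [T [F q]]] | [T [F false]]] | [T [F false]]] | [T [T [F s]] & [F ( [E [T [F false]]] )]]]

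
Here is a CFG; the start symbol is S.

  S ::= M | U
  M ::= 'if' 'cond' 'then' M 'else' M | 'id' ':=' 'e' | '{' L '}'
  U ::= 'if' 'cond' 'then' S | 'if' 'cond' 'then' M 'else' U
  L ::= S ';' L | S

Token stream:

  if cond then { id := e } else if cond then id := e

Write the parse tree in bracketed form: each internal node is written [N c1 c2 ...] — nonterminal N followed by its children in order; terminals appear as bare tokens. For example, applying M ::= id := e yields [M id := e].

[S [U if cond then [M { [L [S [M id := e]]] }] else [U if cond then [S [M id := e]]]]]

S
U
if cond then M else U
if cond then { L } else U
if cond then { S } else U
if cond then { M } else U
if cond then { id := e } else U
if cond then { id := e } else if cond then S
if cond then { id := e } else if cond then M
if cond then { id := e } else if cond then id := e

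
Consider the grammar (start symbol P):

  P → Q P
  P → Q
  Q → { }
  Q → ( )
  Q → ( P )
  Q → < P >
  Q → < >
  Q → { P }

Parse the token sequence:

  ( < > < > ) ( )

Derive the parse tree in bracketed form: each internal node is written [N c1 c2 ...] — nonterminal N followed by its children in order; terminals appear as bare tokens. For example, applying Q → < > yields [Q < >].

P
Q P
( P ) P
( Q P ) P
( < > P ) P
( < > Q ) P
( < > < > ) P
( < > < > ) Q
( < > < > ) ( )

[P [Q ( [P [Q < >] [P [Q < >]]] )] [P [Q ( )]]]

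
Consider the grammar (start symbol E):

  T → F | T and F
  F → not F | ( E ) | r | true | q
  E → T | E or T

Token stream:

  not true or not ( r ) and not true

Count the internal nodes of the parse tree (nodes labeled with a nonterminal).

14

[E [E [T [F not [F true]]]] or [T [T [F not [F ( [E [T [F r]]] )]]] and [F not [F true]]]]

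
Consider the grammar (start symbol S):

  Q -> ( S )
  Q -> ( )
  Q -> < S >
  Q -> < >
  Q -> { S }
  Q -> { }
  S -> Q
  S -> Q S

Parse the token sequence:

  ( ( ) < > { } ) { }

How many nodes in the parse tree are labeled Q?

[S [Q ( [S [Q ( )] [S [Q < >] [S [Q { }]]]] )] [S [Q { }]]]

5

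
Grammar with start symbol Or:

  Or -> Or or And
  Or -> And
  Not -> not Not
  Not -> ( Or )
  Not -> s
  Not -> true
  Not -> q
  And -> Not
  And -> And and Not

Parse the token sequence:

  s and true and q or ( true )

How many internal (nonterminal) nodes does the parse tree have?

13

[Or [Or [And [And [And [Not s]] and [Not true]] and [Not q]]] or [And [Not ( [Or [And [Not true]]] )]]]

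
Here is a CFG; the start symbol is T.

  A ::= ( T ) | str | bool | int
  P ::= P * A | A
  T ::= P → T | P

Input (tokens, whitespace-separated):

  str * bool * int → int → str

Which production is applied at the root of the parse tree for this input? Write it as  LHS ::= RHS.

T ::= P → T

[T [P [P [P [A str]] * [A bool]] * [A int]] → [T [P [A int]] → [T [P [A str]]]]]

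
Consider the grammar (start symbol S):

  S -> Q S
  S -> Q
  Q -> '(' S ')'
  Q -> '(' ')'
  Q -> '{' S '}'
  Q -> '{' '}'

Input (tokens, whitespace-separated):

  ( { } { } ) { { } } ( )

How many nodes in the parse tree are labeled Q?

6

[S [Q ( [S [Q { }] [S [Q { }]]] )] [S [Q { [S [Q { }]] }] [S [Q ( )]]]]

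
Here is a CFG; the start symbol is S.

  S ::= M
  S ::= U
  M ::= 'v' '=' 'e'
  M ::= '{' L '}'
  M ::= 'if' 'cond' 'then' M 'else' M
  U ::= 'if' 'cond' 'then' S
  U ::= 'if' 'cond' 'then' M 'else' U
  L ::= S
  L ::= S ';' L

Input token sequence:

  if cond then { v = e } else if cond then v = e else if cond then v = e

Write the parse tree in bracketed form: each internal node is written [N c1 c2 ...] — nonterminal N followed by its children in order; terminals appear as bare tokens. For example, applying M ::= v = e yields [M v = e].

S
U
if cond then M else U
if cond then { L } else U
if cond then { S } else U
if cond then { M } else U
if cond then { v = e } else U
if cond then { v = e } else if cond then M else U
if cond then { v = e } else if cond then v = e else U
if cond then { v = e } else if cond then v = e else if cond then S
if cond then { v = e } else if cond then v = e else if cond then M
if cond then { v = e } else if cond then v = e else if cond then v = e

[S [U if cond then [M { [L [S [M v = e]]] }] else [U if cond then [M v = e] else [U if cond then [S [M v = e]]]]]]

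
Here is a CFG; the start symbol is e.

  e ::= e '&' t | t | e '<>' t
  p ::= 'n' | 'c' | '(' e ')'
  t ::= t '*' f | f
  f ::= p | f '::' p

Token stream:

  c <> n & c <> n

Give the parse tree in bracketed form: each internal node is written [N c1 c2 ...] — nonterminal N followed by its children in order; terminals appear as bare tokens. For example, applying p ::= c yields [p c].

e
e <> t
e & t <> t
e <> t & t <> t
t <> t & t <> t
f <> t & t <> t
p <> t & t <> t
c <> t & t <> t
c <> f & t <> t
c <> p & t <> t
c <> n & t <> t
c <> n & f <> t
c <> n & p <> t
c <> n & c <> t
c <> n & c <> f
c <> n & c <> p
c <> n & c <> n

[e [e [e [e [t [f [p c]]]] <> [t [f [p n]]]] & [t [f [p c]]]] <> [t [f [p n]]]]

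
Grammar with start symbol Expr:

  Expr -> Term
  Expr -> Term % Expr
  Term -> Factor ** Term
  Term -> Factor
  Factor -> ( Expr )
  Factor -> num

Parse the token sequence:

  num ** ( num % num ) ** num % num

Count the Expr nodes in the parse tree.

4

[Expr [Term [Factor num] ** [Term [Factor ( [Expr [Term [Factor num]] % [Expr [Term [Factor num]]]] )] ** [Term [Factor num]]]] % [Expr [Term [Factor num]]]]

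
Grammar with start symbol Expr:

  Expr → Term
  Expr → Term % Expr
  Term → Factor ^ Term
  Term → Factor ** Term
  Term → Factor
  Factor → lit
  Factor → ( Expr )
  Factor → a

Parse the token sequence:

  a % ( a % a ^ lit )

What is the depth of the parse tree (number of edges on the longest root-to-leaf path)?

[Expr [Term [Factor a]] % [Expr [Term [Factor ( [Expr [Term [Factor a]] % [Expr [Term [Factor a] ^ [Term [Factor lit]]]]] )]]]]

9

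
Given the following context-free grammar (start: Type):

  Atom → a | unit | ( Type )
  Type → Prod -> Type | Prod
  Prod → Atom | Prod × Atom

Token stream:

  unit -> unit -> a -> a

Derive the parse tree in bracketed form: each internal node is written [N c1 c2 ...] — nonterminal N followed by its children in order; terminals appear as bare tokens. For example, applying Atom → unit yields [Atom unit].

Type
Prod -> Type
Atom -> Type
unit -> Type
unit -> Prod -> Type
unit -> Atom -> Type
unit -> unit -> Type
unit -> unit -> Prod -> Type
unit -> unit -> Atom -> Type
unit -> unit -> a -> Type
unit -> unit -> a -> Prod
unit -> unit -> a -> Atom
unit -> unit -> a -> a

[Type [Prod [Atom unit]] -> [Type [Prod [Atom unit]] -> [Type [Prod [Atom a]] -> [Type [Prod [Atom a]]]]]]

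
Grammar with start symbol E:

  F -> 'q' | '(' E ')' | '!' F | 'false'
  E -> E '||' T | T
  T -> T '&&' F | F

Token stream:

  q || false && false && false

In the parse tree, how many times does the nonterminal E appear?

[E [E [T [F q]]] || [T [T [T [F false]] && [F false]] && [F false]]]

2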